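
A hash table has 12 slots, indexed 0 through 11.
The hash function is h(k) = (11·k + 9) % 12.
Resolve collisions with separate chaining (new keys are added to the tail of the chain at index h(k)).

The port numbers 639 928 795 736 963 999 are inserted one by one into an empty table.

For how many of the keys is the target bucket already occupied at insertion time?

4

639 -> bucket 6
928 -> bucket 5
795 -> bucket 6 (collision)
736 -> bucket 5 (collision)
963 -> bucket 6 (collision)
999 -> bucket 6 (collision)
Final buckets:
0: .
1: .
2: .
3: .
4: .
5: 928 -> 736
6: 639 -> 795 -> 963 -> 999
7: .
8: .
9: .
10: .
11: .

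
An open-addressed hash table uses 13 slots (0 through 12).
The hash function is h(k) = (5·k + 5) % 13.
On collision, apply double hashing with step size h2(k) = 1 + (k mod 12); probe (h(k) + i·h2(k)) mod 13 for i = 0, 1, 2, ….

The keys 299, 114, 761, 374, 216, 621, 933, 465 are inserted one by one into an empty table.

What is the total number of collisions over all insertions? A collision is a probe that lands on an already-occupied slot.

299: h=5 -> slot 5
114: h=3 -> slot 3
761: h=1 -> slot 1
374: h=3, h2=3, probe 3,6 -> slot 6
216: h=6, h2=1, probe 6,7 -> slot 7
621: h=3, h2=10, probe 3,0 -> slot 0
933: h=3, h2=10, probe 3,0,10 -> slot 10
465: h=3, h2=10, probe 3,0,10,7,4 -> slot 4
Table: [621, 761, ., 114, 465, 299, 374, 216, ., ., 933, ., .]

9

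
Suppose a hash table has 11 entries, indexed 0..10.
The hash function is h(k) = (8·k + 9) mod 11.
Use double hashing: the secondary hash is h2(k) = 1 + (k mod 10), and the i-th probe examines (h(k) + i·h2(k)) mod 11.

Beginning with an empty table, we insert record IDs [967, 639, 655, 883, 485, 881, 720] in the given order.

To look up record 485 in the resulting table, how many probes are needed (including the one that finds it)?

Insert 967: h=1, slot 1 empty -> index 1.
Insert 639: h=6, slot 6 empty -> index 6.
Insert 655: h=2, slot 2 empty -> index 2.
Insert 883: h=0, slot 0 empty -> index 0.
Insert 485: h=6, h2=6, slots 6,1 occupied -> index 7.
Insert 881: h=6, h2=2, slot 6 occupied -> index 8.
Insert 720: h=5, slot 5 empty -> index 5.
Table: [883, 967, 655, ∅, ∅, 720, 639, 485, 881, ∅, ∅]
Lookup 485: h=6, h2=6, probe 6,1,7 → found at 7.

3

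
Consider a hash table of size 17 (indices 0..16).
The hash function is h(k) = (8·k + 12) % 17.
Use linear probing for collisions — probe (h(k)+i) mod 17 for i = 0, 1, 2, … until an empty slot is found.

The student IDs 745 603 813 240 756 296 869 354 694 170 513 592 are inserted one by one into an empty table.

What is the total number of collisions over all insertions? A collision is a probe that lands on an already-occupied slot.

20

745: h=5 → slot 5
603: h=8 → slot 8
813: h=5, probe 5,6 → slot 6
240: h=11 → slot 11
756: h=8, probe 8,9 → slot 9
296: h=0 → slot 0
869: h=11, probe 11,12 → slot 12
354: h=5, probe 5,6,7 → slot 7
694: h=5, probe 5,6,7,8,9,10 → slot 10
170: h=12, probe 12,13 → slot 13
513: h=2 → slot 2
592: h=5, probe 5,6,7,8,9,10,11,12,13,14 → slot 14
Table: [296, ., 513, ., ., 745, 813, 354, 603, 756, 694, 240, 869, 170, 592, ., .]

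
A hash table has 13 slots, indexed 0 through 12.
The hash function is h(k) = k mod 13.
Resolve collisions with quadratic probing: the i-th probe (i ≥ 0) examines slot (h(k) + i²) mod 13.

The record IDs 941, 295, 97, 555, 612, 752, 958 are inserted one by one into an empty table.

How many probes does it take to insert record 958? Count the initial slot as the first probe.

3

941: h=5 → slot 5
295: h=9 → slot 9
97: h=6 → slot 6
555: h=9, probe 9,10 → slot 10
612: h=1 → slot 1
752: h=11 → slot 11
958: h=9, probe 9,10,0 → slot 0
Table: [958, 612, ., ., ., 941, 97, ., ., 295, 555, 752, .]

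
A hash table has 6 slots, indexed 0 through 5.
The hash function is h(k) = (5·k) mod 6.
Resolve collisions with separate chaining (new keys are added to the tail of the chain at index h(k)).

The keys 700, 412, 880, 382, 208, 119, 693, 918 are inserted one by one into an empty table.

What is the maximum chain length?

5

700 -> bucket 2
412 -> bucket 2 (collision)
880 -> bucket 2 (collision)
382 -> bucket 2 (collision)
208 -> bucket 2 (collision)
119 -> bucket 1
693 -> bucket 3
918 -> bucket 0
Final buckets:
0: 918
1: 119
2: 700 -> 412 -> 880 -> 382 -> 208
3: 693
4: _
5: _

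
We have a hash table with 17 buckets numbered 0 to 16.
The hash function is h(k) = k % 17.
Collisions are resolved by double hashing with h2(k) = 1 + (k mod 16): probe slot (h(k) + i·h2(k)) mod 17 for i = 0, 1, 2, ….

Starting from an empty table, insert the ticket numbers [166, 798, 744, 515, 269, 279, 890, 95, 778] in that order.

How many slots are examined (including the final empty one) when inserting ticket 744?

Insert 166: h=13, slot 13 empty -> index 13.
Insert 798: h=16, slot 16 empty -> index 16.
Insert 744: h=13, h2=9, slot 13 occupied -> index 5.
Insert 515: h=5, h2=4, slot 5 occupied -> index 9.
Insert 269: h=14, slot 14 empty -> index 14.
Insert 279: h=7, slot 7 empty -> index 7.
Insert 890: h=6, slot 6 empty -> index 6.
Insert 95: h=10, slot 10 empty -> index 10.
Insert 778: h=13, h2=11, slots 13,7 occupied -> index 1.
Table: [., 778, ., ., ., 744, 890, 279, ., 515, 95, ., ., 166, 269, ., 798]

2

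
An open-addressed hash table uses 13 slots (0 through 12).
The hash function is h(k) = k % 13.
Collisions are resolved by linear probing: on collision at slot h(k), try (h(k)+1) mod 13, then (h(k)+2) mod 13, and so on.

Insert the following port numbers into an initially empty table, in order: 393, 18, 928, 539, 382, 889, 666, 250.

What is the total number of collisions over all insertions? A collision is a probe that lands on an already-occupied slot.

17

Insert 393: h=3, slot 3 empty => index 3.
Insert 18: h=5, slot 5 empty => index 5.
Insert 928: h=5, slot 5 occupied => index 6.
Insert 539: h=6, slot 6 occupied => index 7.
Insert 382: h=5, slots 5,6,7 occupied => index 8.
Insert 889: h=5, slots 5,6,7,8 occupied => index 9.
Insert 666: h=3, slot 3 occupied => index 4.
Insert 250: h=3, slots 3,4,5,6,7,8,9 occupied => index 10.
Table: [., ., ., 393, 666, 18, 928, 539, 382, 889, 250, ., .]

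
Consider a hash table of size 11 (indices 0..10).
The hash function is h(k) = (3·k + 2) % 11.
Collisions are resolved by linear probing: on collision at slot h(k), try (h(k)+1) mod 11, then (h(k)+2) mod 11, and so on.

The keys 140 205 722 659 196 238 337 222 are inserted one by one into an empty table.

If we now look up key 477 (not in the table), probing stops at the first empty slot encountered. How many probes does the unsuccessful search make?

4

Insert 140: h=4, slot 4 empty → index 4.
Insert 205: h=1, slot 1 empty → index 1.
Insert 722: h=1, slot 1 occupied → index 2.
Insert 659: h=10, slot 10 empty → index 10.
Insert 196: h=7, slot 7 empty → index 7.
Insert 238: h=1, slots 1,2 occupied → index 3.
Insert 337: h=1, slots 1,2,3,4 occupied → index 5.
Insert 222: h=8, slot 8 empty → index 8.
Table: [_, 205, 722, 238, 140, 337, _, 196, 222, _, 659]
Lookup 477: h=3, probe 3,4,5,6 → slot 6 empty, not found.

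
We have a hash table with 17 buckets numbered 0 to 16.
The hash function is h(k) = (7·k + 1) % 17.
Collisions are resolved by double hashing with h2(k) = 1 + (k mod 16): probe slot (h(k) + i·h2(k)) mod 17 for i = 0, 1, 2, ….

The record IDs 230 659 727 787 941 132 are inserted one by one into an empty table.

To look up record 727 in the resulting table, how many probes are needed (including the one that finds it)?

2

Insert 230: h=13, slot 13 empty => index 13.
Insert 659: h=7, slot 7 empty => index 7.
Insert 727: h=7, h2=8, slot 7 occupied => index 15.
Insert 787: h=2, slot 2 empty => index 2.
Insert 941: h=9, slot 9 empty => index 9.
Insert 132: h=7, h2=5, slot 7 occupied => index 12.
Table: [∅, ∅, 787, ∅, ∅, ∅, ∅, 659, ∅, 941, ∅, ∅, 132, 230, ∅, 727, ∅]
Lookup 727: h=7, h2=8, probe 7,15 → found at 15.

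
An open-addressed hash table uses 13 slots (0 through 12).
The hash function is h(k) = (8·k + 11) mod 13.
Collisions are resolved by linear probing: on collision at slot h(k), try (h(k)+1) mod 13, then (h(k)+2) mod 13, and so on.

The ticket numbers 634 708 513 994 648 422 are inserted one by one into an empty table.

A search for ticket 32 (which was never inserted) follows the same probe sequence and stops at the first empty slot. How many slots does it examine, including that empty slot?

6

Insert 634: h=0, slot 0 empty -> index 0.
Insert 708: h=7, slot 7 empty -> index 7.
Insert 513: h=7, slot 7 occupied -> index 8.
Insert 994: h=7, slots 7,8 occupied -> index 9.
Insert 648: h=8, slots 8,9 occupied -> index 10.
Insert 422: h=7, slots 7,8,9,10 occupied -> index 11.
Table: [634, _, _, _, _, _, _, 708, 513, 994, 648, 422, _]
Lookup 32: h=7, probe 7,8,9,10,11,12 → slot 12 empty, not found.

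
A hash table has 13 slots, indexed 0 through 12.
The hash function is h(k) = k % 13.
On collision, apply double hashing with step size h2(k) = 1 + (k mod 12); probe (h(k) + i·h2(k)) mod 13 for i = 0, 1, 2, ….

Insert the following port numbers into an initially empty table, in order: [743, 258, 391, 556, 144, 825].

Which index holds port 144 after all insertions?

743 hashes to 2; slot 2 is free → place at 2.
258 hashes to 11; slot 11 is free → place at 11.
391 hashes to 1; slot 1 is free → place at 1.
556 hashes to 10; slot 10 is free → place at 10.
144 hashes to 1, h2=1; 1,2 taken → place at 3.
825 hashes to 6; slot 6 is free → place at 6.
Table: [∅, 391, 743, 144, ∅, ∅, 825, ∅, ∅, ∅, 556, 258, ∅]

3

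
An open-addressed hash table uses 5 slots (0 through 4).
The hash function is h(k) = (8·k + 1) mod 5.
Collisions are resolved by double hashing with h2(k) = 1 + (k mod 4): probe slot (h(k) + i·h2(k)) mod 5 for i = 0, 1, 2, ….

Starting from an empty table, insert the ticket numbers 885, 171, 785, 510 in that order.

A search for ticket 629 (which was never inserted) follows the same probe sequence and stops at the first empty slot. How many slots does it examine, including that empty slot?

Insert 885: h=1, slot 1 empty -> index 1.
Insert 171: h=4, slot 4 empty -> index 4.
Insert 785: h=1, h2=2, slot 1 occupied -> index 3.
Insert 510: h=1, h2=3, slots 1,4 occupied -> index 2.
Table: [-, 885, 510, 785, 171]
Lookup 629: h=3, h2=2, probe 3,0 → slot 0 empty, not found.

2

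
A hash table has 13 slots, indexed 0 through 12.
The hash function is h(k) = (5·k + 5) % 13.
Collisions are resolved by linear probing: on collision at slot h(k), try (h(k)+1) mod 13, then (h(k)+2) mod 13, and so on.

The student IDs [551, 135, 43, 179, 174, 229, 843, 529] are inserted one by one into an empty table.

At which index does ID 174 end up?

6

551: h=4 -> slot 4
135: h=4, probe 4,5 -> slot 5
43: h=12 -> slot 12
179: h=3 -> slot 3
174: h=4, probe 4,5,6 -> slot 6
229: h=6, probe 6,7 -> slot 7
843: h=8 -> slot 8
529: h=11 -> slot 11
Table: [∅, ∅, ∅, 179, 551, 135, 174, 229, 843, ∅, ∅, 529, 43]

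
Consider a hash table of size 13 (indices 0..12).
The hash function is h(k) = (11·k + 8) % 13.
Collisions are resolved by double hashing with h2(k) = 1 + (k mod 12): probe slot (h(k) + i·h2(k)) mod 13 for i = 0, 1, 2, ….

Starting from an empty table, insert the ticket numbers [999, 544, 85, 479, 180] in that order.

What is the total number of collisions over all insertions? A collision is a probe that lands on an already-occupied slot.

Insert 999: h=12, slot 12 empty => index 12.
Insert 544: h=12, h2=5, slot 12 occupied => index 4.
Insert 85: h=7, slot 7 empty => index 7.
Insert 479: h=12, h2=12, slot 12 occupied => index 11.
Insert 180: h=12, h2=1, slot 12 occupied => index 0.
Table: [180, ., ., ., 544, ., ., 85, ., ., ., 479, 999]

3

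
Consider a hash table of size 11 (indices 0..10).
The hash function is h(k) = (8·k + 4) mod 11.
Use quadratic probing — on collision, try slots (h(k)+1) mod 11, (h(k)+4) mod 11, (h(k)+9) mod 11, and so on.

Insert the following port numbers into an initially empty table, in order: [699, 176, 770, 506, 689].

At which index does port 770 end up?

5

Insert 699: h=8, slot 8 empty => index 8.
Insert 176: h=4, slot 4 empty => index 4.
Insert 770: h=4, slot 4 occupied => index 5.
Insert 506: h=4, slots 4,5,8 occupied => index 2.
Insert 689: h=5, slot 5 occupied => index 6.
Table: [—, —, 506, —, 176, 770, 689, —, 699, —, —]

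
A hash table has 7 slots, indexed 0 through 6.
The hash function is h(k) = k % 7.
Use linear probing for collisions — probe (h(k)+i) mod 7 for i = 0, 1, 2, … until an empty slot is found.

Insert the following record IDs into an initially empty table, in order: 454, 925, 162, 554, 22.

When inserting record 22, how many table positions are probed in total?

4

454: h=6 => slot 6
925: h=1 => slot 1
162: h=1, probe 1,2 => slot 2
554: h=1, probe 1,2,3 => slot 3
22: h=1, probe 1,2,3,4 => slot 4
Table: [—, 925, 162, 554, 22, —, 454]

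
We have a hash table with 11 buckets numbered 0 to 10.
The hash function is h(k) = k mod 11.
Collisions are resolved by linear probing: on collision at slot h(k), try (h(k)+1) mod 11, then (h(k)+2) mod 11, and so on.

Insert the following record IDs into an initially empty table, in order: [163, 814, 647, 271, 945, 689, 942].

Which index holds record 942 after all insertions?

163: h=9 -> slot 9
814: h=0 -> slot 0
647: h=9, probe 9,10 -> slot 10
271: h=7 -> slot 7
945: h=10, probe 10,0,1 -> slot 1
689: h=7, probe 7,8 -> slot 8
942: h=7, probe 7,8,9,10,0,1,2 -> slot 2
Table: [814, 945, 942, ., ., ., ., 271, 689, 163, 647]

2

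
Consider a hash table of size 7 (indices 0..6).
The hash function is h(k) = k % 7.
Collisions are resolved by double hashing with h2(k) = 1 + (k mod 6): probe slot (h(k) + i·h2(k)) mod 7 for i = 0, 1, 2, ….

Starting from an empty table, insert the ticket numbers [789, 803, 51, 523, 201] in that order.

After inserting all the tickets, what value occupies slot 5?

789: h=5 => slot 5
803: h=5, h2=6, probe 5,4 => slot 4
51: h=2 => slot 2
523: h=5, h2=2, probe 5,0 => slot 0
201: h=5, h2=4, probe 5,2,6 => slot 6
Table: [523, —, 51, —, 803, 789, 201]

789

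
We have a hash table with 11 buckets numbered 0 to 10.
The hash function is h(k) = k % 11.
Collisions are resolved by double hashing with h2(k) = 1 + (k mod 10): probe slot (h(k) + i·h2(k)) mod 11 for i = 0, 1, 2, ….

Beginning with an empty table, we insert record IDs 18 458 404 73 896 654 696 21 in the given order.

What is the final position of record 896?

Insert 18: h=7, slot 7 empty => index 7.
Insert 458: h=7, h2=9, slot 7 occupied => index 5.
Insert 404: h=8, slot 8 empty => index 8.
Insert 73: h=7, h2=4, slot 7 occupied => index 0.
Insert 896: h=5, h2=7, slot 5 occupied => index 1.
Insert 654: h=5, h2=5, slot 5 occupied => index 10.
Insert 696: h=3, slot 3 empty => index 3.
Insert 21: h=10, h2=2, slots 10,1,3,5,7 occupied => index 9.
Table: [73, 896, ., 696, ., 458, ., 18, 404, 21, 654]

1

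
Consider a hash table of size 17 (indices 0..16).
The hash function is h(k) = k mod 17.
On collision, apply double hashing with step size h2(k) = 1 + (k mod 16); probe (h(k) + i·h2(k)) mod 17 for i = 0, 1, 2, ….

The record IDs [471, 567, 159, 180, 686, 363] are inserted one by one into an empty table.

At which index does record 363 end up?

1

471: h=12 => slot 12
567: h=6 => slot 6
159: h=6, h2=16, probe 6,5 => slot 5
180: h=10 => slot 10
686: h=6, h2=15, probe 6,4 => slot 4
363: h=6, h2=12, probe 6,1 => slot 1
Table: [—, 363, —, —, 686, 159, 567, —, —, —, 180, —, 471, —, —, —, —]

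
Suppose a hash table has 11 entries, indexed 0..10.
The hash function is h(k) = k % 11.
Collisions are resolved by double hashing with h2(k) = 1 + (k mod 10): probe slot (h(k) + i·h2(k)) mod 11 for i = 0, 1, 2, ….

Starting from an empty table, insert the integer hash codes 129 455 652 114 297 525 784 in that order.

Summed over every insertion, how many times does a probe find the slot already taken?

7

129 hashes to 8; slot 8 is free → place at 8.
455 hashes to 4; slot 4 is free → place at 4.
652 hashes to 3; slot 3 is free → place at 3.
114 hashes to 4, h2=5; 4 taken → place at 9.
297 hashes to 0; slot 0 is free → place at 0.
525 hashes to 8, h2=6; 8,3,9,4 taken → place at 10.
784 hashes to 3, h2=5; 3,8 taken → place at 2.
Table: [297, ∅, 784, 652, 455, ∅, ∅, ∅, 129, 114, 525]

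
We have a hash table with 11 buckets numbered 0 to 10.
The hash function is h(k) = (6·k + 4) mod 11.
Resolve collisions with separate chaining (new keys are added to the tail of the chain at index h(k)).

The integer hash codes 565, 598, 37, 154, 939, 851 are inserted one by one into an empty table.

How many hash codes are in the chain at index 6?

565 → bucket 6
598 → bucket 6 (collision)
37 → bucket 6 (collision)
154 → bucket 4
939 → bucket 6 (collision)
851 → bucket 6 (collision)
Final buckets:
0: _
1: _
2: _
3: _
4: 154
5: _
6: 565 -> 598 -> 37 -> 939 -> 851
7: _
8: _
9: _
10: _

5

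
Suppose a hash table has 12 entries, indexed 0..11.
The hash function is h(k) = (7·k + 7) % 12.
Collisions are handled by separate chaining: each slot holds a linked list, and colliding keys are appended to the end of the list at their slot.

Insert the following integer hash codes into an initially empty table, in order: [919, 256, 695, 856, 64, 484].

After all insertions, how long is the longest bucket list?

4

919 -> bucket 8
256 -> bucket 11
695 -> bucket 0
856 -> bucket 11 (collision)
64 -> bucket 11 (collision)
484 -> bucket 11 (collision)
Final buckets:
0: 695
1: .
2: .
3: .
4: .
5: .
6: .
7: .
8: 919
9: .
10: .
11: 256 -> 856 -> 64 -> 484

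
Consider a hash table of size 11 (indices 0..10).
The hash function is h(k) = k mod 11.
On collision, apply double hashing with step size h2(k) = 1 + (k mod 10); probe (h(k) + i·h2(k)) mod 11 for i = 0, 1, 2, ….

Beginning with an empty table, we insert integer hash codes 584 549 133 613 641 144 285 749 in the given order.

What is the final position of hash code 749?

584: h=1 → slot 1
549: h=10 → slot 10
133: h=1, h2=4, probe 1,5 → slot 5
613: h=8 → slot 8
641: h=3 → slot 3
144: h=1, h2=5, probe 1,6 → slot 6
285: h=10, h2=6, probe 10,5,0 → slot 0
749: h=1, h2=10, probe 1,0,10,9 → slot 9
Table: [285, 584, ., 641, ., 133, 144, ., 613, 749, 549]

9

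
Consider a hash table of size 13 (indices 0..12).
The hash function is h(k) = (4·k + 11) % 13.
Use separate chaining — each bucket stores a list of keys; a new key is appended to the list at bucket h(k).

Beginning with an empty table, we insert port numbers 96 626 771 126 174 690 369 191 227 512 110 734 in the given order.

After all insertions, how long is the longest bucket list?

4

Insert 96: h=5, bucket 5 empty → new chain.
Insert 626: h=6, bucket 6 empty → new chain.
Insert 771: h=1, bucket 1 empty → new chain.
Insert 126: h=8, bucket 8 empty → new chain.
Insert 174: h=5, bucket 5 nonempty → append to chain.
Insert 690: h=2, bucket 2 empty → new chain.
Insert 369: h=5, bucket 5 nonempty → append to chain.
Insert 191: h=8, bucket 8 nonempty → append to chain.
Insert 227: h=9, bucket 9 empty → new chain.
Insert 512: h=5, bucket 5 nonempty → append to chain.
Insert 110: h=9, bucket 9 nonempty → append to chain.
Insert 734: h=9, bucket 9 nonempty → append to chain.
Final buckets:
0: ∅
1: 771
2: 690
3: ∅
4: ∅
5: 96 -> 174 -> 369 -> 512
6: 626
7: ∅
8: 126 -> 191
9: 227 -> 110 -> 734
10: ∅
11: ∅
12: ∅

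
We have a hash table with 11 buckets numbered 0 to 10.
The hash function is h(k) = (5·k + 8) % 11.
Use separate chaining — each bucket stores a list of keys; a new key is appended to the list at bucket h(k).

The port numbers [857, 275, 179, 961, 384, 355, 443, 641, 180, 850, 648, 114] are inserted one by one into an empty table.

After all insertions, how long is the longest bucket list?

5

857 → bucket 3
275 → bucket 8
179 → bucket 1
961 → bucket 6
384 → bucket 3 (collision)
355 → bucket 1 (collision)
443 → bucket 1 (collision)
641 → bucket 1 (collision)
180 → bucket 6 (collision)
850 → bucket 1 (collision)
648 → bucket 3 (collision)
114 → bucket 6 (collision)
Final buckets:
0: -
1: 179 -> 355 -> 443 -> 641 -> 850
2: -
3: 857 -> 384 -> 648
4: -
5: -
6: 961 -> 180 -> 114
7: -
8: 275
9: -
10: -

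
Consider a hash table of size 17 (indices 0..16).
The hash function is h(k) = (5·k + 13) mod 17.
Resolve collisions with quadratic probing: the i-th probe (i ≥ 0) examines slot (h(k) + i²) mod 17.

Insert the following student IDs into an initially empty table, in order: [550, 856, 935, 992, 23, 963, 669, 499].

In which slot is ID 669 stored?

Insert 550: h=9, slot 9 empty → index 9.
Insert 856: h=9, slot 9 occupied → index 10.
Insert 935: h=13, slot 13 empty → index 13.
Insert 992: h=9, slots 9,10,13 occupied → index 1.
Insert 23: h=9, slots 9,10,13,1 occupied → index 8.
Insert 963: h=0, slot 0 empty → index 0.
Insert 669: h=9, slots 9,10,13,1,8,0 occupied → index 11.
Insert 499: h=9, slots 9,10,13,1,8,0,11 occupied → index 7.
Table: [963, 992, ., ., ., ., ., 499, 23, 550, 856, 669, ., 935, ., ., .]

11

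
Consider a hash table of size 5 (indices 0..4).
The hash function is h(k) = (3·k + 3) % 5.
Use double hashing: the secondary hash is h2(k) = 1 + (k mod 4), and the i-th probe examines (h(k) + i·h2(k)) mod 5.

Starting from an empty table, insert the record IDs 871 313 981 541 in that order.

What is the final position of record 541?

0

Insert 871: h=1, slot 1 empty -> index 1.
Insert 313: h=2, slot 2 empty -> index 2.
Insert 981: h=1, h2=2, slot 1 occupied -> index 3.
Insert 541: h=1, h2=2, slots 1,3 occupied -> index 0.
Table: [541, 871, 313, 981, ∅]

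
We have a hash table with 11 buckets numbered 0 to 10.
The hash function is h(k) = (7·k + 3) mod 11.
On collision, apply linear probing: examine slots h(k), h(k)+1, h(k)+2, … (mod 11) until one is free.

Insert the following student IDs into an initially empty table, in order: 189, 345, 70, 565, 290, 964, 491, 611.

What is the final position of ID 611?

3

189: h=6 → slot 6
345: h=9 → slot 9
70: h=9, probe 9,10 → slot 10
565: h=9, probe 9,10,0 → slot 0
290: h=9, probe 9,10,0,1 → slot 1
964: h=8 → slot 8
491: h=8, probe 8,9,10,0,1,2 → slot 2
611: h=1, probe 1,2,3 → slot 3
Table: [565, 290, 491, 611, ∅, ∅, 189, ∅, 964, 345, 70]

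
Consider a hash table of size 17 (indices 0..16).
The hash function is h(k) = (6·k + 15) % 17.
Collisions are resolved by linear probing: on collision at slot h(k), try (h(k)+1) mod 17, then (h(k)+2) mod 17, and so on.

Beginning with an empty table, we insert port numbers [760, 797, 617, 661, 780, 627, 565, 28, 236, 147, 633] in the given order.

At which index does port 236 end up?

Insert 760: h=2, slot 2 empty → index 2.
Insert 797: h=3, slot 3 empty → index 3.
Insert 617: h=11, slot 11 empty → index 11.
Insert 661: h=3, slot 3 occupied → index 4.
Insert 780: h=3, slots 3,4 occupied → index 5.
Insert 627: h=3, slots 3,4,5 occupied → index 6.
Insert 565: h=5, slots 5,6 occupied → index 7.
Insert 28: h=13, slot 13 empty → index 13.
Insert 236: h=3, slots 3,4,5,6,7 occupied → index 8.
Insert 147: h=13, slot 13 occupied → index 14.
Insert 633: h=5, slots 5,6,7,8 occupied → index 9.
Table: [∅, ∅, 760, 797, 661, 780, 627, 565, 236, 633, ∅, 617, ∅, 28, 147, ∅, ∅]

8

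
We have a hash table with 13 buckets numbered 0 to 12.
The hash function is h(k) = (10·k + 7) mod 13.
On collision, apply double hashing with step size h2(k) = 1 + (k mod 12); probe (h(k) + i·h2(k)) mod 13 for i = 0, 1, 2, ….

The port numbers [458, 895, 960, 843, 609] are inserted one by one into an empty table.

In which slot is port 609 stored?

10

458 hashes to 11; slot 11 is free → place at 11.
895 hashes to 0; slot 0 is free → place at 0.
960 hashes to 0, h2=1; 0 taken → place at 1.
843 hashes to 0, h2=4; 0 taken → place at 4.
609 hashes to 0, h2=10; 0 taken → place at 10.
Table: [895, 960, _, _, 843, _, _, _, _, _, 609, 458, _]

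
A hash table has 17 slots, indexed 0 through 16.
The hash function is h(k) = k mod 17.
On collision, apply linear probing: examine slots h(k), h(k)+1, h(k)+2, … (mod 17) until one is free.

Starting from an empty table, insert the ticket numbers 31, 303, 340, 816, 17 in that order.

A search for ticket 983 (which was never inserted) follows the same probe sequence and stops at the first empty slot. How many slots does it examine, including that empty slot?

3

31: h=14 -> slot 14
303: h=14, probe 14,15 -> slot 15
340: h=0 -> slot 0
816: h=0, probe 0,1 -> slot 1
17: h=0, probe 0,1,2 -> slot 2
Table: [340, 816, 17, ∅, ∅, ∅, ∅, ∅, ∅, ∅, ∅, ∅, ∅, ∅, 31, 303, ∅]
Lookup 983: h=14, probe 14,15,16 → slot 16 empty, not found.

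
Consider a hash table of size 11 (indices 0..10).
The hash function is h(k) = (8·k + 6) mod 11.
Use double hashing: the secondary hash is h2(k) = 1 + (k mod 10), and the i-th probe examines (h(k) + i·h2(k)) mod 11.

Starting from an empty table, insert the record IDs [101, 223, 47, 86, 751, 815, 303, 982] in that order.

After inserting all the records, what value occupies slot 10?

101: h=0 → slot 0
223: h=8 → slot 8
47: h=8, h2=8, probe 8,5 → slot 5
86: h=1 → slot 1
751: h=8, h2=2, probe 8,10 → slot 10
815: h=3 → slot 3
303: h=10, h2=4, probe 10,3,7 → slot 7
982: h=8, h2=3, probe 8,0,3,6 → slot 6
Table: [101, 86, -, 815, -, 47, 982, 303, 223, -, 751]

751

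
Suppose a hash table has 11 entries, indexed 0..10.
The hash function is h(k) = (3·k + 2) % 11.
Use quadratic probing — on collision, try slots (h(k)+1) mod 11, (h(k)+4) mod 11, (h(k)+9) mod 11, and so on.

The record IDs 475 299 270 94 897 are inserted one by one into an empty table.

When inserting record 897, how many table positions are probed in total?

4

475 hashes to 8; slot 8 is free => place at 8.
299 hashes to 8; 8 taken => place at 9.
270 hashes to 9; 9 taken => place at 10.
94 hashes to 9; 9,10 taken => place at 2.
897 hashes to 9; 9,10,2 taken => place at 7.
Table: [., ., 94, ., ., ., ., 897, 475, 299, 270]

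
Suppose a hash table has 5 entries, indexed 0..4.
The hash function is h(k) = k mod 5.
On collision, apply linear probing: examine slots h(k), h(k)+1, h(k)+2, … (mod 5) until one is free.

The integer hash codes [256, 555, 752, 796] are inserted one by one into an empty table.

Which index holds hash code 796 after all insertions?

3

Insert 256: h=1, slot 1 empty => index 1.
Insert 555: h=0, slot 0 empty => index 0.
Insert 752: h=2, slot 2 empty => index 2.
Insert 796: h=1, slots 1,2 occupied => index 3.
Table: [555, 256, 752, 796, _]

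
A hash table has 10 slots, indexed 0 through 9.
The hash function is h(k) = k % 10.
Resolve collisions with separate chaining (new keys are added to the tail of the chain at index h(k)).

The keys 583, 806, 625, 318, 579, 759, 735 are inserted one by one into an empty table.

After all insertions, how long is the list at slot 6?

1

Insert 583: h=3, bucket 3 empty -> new chain.
Insert 806: h=6, bucket 6 empty -> new chain.
Insert 625: h=5, bucket 5 empty -> new chain.
Insert 318: h=8, bucket 8 empty -> new chain.
Insert 579: h=9, bucket 9 empty -> new chain.
Insert 759: h=9, bucket 9 nonempty -> append to chain.
Insert 735: h=5, bucket 5 nonempty -> append to chain.
Final buckets:
0: .
1: .
2: .
3: 583
4: .
5: 625 -> 735
6: 806
7: .
8: 318
9: 579 -> 759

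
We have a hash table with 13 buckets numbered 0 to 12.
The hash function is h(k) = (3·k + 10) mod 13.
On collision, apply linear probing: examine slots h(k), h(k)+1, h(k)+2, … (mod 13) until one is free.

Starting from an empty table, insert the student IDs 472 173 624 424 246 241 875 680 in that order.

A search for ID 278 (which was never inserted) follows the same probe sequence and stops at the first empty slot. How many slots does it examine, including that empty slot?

472 hashes to 9; slot 9 is free -> place at 9.
173 hashes to 9; 9 taken -> place at 10.
624 hashes to 10; 10 taken -> place at 11.
424 hashes to 8; slot 8 is free -> place at 8.
246 hashes to 7; slot 7 is free -> place at 7.
241 hashes to 5; slot 5 is free -> place at 5.
875 hashes to 9; 9,10,11 taken -> place at 12.
680 hashes to 9; 9,10,11,12 taken -> place at 0.
Table: [680, _, _, _, _, 241, _, 246, 424, 472, 173, 624, 875]
Lookup 278: h=12, probe 12,0,1 → slot 1 empty, not found.

3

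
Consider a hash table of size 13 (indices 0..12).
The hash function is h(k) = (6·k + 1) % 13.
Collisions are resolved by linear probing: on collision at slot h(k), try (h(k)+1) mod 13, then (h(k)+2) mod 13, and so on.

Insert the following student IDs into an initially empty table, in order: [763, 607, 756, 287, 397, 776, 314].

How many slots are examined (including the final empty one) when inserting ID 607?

763 hashes to 3; slot 3 is free => place at 3.
607 hashes to 3; 3 taken => place at 4.
756 hashes to 0; slot 0 is free => place at 0.
287 hashes to 7; slot 7 is free => place at 7.
397 hashes to 4; 4 taken => place at 5.
776 hashes to 3; 3,4,5 taken => place at 6.
314 hashes to 0; 0 taken => place at 1.
Table: [756, 314, _, 763, 607, 397, 776, 287, _, _, _, _, _]

2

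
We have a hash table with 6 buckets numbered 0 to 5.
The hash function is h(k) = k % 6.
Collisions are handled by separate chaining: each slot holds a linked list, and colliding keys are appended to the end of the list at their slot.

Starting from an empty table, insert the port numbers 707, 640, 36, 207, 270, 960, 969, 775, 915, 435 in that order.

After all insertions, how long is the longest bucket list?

707 -> bucket 5
640 -> bucket 4
36 -> bucket 0
207 -> bucket 3
270 -> bucket 0 (collision)
960 -> bucket 0 (collision)
969 -> bucket 3 (collision)
775 -> bucket 1
915 -> bucket 3 (collision)
435 -> bucket 3 (collision)
Final buckets:
0: 36 -> 270 -> 960
1: 775
2: .
3: 207 -> 969 -> 915 -> 435
4: 640
5: 707

4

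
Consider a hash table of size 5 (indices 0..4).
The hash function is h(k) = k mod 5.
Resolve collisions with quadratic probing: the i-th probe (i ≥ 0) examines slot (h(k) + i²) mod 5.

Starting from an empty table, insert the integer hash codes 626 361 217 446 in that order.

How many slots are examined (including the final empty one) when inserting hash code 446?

Insert 626: h=1, slot 1 empty => index 1.
Insert 361: h=1, slot 1 occupied => index 2.
Insert 217: h=2, slot 2 occupied => index 3.
Insert 446: h=1, slots 1,2 occupied => index 0.
Table: [446, 626, 361, 217, -]

3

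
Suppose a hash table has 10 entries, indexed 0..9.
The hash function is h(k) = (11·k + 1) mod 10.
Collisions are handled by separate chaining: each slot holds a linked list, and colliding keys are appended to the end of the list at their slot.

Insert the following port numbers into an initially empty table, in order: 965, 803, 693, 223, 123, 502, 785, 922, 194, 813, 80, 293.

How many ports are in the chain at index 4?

965 → bucket 6
803 → bucket 4
693 → bucket 4 (collision)
223 → bucket 4 (collision)
123 → bucket 4 (collision)
502 → bucket 3
785 → bucket 6 (collision)
922 → bucket 3 (collision)
194 → bucket 5
813 → bucket 4 (collision)
80 → bucket 1
293 → bucket 4 (collision)
Final buckets:
0: —
1: 80
2: —
3: 502 -> 922
4: 803 -> 693 -> 223 -> 123 -> 813 -> 293
5: 194
6: 965 -> 785
7: —
8: —
9: —

6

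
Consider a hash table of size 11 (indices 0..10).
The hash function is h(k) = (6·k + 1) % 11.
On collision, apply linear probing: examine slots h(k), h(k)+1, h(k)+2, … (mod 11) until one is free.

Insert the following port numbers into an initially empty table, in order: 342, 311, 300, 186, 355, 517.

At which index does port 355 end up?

342 hashes to 7; slot 7 is free => place at 7.
311 hashes to 8; slot 8 is free => place at 8.
300 hashes to 8; 8 taken => place at 9.
186 hashes to 6; slot 6 is free => place at 6.
355 hashes to 8; 8,9 taken => place at 10.
517 hashes to 1; slot 1 is free => place at 1.
Table: [—, 517, —, —, —, —, 186, 342, 311, 300, 355]

10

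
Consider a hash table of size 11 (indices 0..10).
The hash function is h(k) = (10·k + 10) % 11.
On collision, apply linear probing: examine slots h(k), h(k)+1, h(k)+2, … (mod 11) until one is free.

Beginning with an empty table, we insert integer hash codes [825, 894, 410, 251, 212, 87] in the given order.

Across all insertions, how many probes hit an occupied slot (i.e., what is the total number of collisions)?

825 hashes to 10; slot 10 is free => place at 10.
894 hashes to 7; slot 7 is free => place at 7.
410 hashes to 7; 7 taken => place at 8.
251 hashes to 1; slot 1 is free => place at 1.
212 hashes to 7; 7,8 taken => place at 9.
87 hashes to 0; slot 0 is free => place at 0.
Table: [87, 251, —, —, —, —, —, 894, 410, 212, 825]

3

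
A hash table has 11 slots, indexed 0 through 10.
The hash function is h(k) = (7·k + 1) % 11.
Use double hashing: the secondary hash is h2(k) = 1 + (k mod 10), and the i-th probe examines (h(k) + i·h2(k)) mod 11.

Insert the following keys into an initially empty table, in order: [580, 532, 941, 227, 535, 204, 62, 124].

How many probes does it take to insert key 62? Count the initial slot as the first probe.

2

580: h=2 => slot 2
532: h=7 => slot 7
941: h=10 => slot 10
227: h=6 => slot 6
535: h=6, h2=6, probe 6,1 => slot 1
204: h=10, h2=5, probe 10,4 => slot 4
62: h=6, h2=3, probe 6,9 => slot 9
124: h=0 => slot 0
Table: [124, 535, 580, —, 204, —, 227, 532, —, 62, 941]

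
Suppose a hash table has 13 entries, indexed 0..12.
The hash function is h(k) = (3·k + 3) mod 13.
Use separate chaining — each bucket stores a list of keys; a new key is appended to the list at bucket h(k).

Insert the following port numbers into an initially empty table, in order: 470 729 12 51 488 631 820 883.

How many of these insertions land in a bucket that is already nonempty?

4

Insert 470: h=9, bucket 9 empty -> new chain.
Insert 729: h=6, bucket 6 empty -> new chain.
Insert 12: h=0, bucket 0 empty -> new chain.
Insert 51: h=0, bucket 0 nonempty -> append to chain.
Insert 488: h=11, bucket 11 empty -> new chain.
Insert 631: h=11, bucket 11 nonempty -> append to chain.
Insert 820: h=6, bucket 6 nonempty -> append to chain.
Insert 883: h=0, bucket 0 nonempty -> append to chain.
Final buckets:
0: 12 -> 51 -> 883
1: -
2: -
3: -
4: -
5: -
6: 729 -> 820
7: -
8: -
9: 470
10: -
11: 488 -> 631
12: -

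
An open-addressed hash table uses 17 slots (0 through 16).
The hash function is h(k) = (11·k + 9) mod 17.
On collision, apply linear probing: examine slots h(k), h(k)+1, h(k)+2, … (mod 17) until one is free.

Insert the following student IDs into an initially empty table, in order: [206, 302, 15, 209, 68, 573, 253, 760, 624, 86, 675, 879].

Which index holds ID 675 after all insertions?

206 hashes to 14; slot 14 is free → place at 14.
302 hashes to 16; slot 16 is free → place at 16.
15 hashes to 4; slot 4 is free → place at 4.
209 hashes to 13; slot 13 is free → place at 13.
68 hashes to 9; slot 9 is free → place at 9.
573 hashes to 5; slot 5 is free → place at 5.
253 hashes to 4; 4,5 taken → place at 6.
760 hashes to 5; 5,6 taken → place at 7.
624 hashes to 5; 5,6,7 taken → place at 8.
86 hashes to 3; slot 3 is free → place at 3.
675 hashes to 5; 5,6,7,8,9 taken → place at 10.
879 hashes to 5; 5,6,7,8,9,10 taken → place at 11.
Table: [∅, ∅, ∅, 86, 15, 573, 253, 760, 624, 68, 675, 879, ∅, 209, 206, ∅, 302]

10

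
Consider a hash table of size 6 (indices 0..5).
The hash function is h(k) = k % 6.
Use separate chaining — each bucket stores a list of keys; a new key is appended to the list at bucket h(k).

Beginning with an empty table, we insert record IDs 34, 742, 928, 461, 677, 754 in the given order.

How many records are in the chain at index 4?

34 -> bucket 4
742 -> bucket 4 (collision)
928 -> bucket 4 (collision)
461 -> bucket 5
677 -> bucket 5 (collision)
754 -> bucket 4 (collision)
Final buckets:
0: -
1: -
2: -
3: -
4: 34 -> 742 -> 928 -> 754
5: 461 -> 677

4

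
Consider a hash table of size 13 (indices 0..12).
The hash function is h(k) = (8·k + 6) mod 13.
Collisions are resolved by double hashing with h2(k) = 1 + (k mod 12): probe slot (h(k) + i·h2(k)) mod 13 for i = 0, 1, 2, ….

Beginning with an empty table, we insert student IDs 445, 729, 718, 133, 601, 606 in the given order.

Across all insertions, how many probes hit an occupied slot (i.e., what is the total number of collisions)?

Insert 445: h=4, slot 4 empty → index 4.
Insert 729: h=1, slot 1 empty → index 1.
Insert 718: h=4, h2=11, slot 4 occupied → index 2.
Insert 133: h=4, h2=2, slot 4 occupied → index 6.
Insert 601: h=4, h2=2, slots 4,6 occupied → index 8.
Insert 606: h=5, slot 5 empty → index 5.
Table: [-, 729, 718, -, 445, 606, 133, -, 601, -, -, -, -]

4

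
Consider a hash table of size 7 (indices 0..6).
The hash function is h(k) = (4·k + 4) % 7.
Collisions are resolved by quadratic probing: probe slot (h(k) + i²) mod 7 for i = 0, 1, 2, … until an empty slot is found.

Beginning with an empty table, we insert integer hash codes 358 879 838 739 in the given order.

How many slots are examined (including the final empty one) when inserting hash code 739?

2

358: h=1 => slot 1
879: h=6 => slot 6
838: h=3 => slot 3
739: h=6, probe 6,0 => slot 0
Table: [739, 358, _, 838, _, _, 879]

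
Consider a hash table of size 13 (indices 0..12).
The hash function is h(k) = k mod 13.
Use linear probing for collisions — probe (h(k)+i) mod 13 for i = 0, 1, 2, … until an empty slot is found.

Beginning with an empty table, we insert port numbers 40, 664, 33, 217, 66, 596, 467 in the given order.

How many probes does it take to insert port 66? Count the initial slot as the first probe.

Insert 40: h=1, slot 1 empty -> index 1.
Insert 664: h=1, slot 1 occupied -> index 2.
Insert 33: h=7, slot 7 empty -> index 7.
Insert 217: h=9, slot 9 empty -> index 9.
Insert 66: h=1, slots 1,2 occupied -> index 3.
Insert 596: h=11, slot 11 empty -> index 11.
Insert 467: h=12, slot 12 empty -> index 12.
Table: [—, 40, 664, 66, —, —, —, 33, —, 217, —, 596, 467]

3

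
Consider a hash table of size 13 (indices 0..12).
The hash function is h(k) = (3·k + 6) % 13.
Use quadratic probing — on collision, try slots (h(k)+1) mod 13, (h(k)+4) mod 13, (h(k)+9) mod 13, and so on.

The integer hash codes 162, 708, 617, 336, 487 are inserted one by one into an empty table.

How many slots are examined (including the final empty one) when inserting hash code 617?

3

162: h=11 -> slot 11
708: h=11, probe 11,12 -> slot 12
617: h=11, probe 11,12,2 -> slot 2
336: h=0 -> slot 0
487: h=11, probe 11,12,2,7 -> slot 7
Table: [336, ., 617, ., ., ., ., 487, ., ., ., 162, 708]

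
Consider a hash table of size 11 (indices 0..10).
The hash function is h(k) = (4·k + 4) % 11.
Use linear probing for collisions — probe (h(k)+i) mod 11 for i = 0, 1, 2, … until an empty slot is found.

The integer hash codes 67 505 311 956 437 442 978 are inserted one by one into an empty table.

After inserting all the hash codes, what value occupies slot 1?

956

Insert 67: h=8, slot 8 empty => index 8.
Insert 505: h=0, slot 0 empty => index 0.
Insert 311: h=5, slot 5 empty => index 5.
Insert 956: h=0, slot 0 occupied => index 1.
Insert 437: h=3, slot 3 empty => index 3.
Insert 442: h=1, slot 1 occupied => index 2.
Insert 978: h=0, slots 0,1,2,3 occupied => index 4.
Table: [505, 956, 442, 437, 978, 311, —, —, 67, —, —]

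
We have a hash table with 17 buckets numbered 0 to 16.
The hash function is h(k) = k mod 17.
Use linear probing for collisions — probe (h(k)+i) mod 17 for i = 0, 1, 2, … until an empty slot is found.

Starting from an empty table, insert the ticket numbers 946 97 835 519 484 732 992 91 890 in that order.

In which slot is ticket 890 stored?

Insert 946: h=11, slot 11 empty => index 11.
Insert 97: h=12, slot 12 empty => index 12.
Insert 835: h=2, slot 2 empty => index 2.
Insert 519: h=9, slot 9 empty => index 9.
Insert 484: h=8, slot 8 empty => index 8.
Insert 732: h=1, slot 1 empty => index 1.
Insert 992: h=6, slot 6 empty => index 6.
Insert 91: h=6, slot 6 occupied => index 7.
Insert 890: h=6, slots 6,7,8,9 occupied => index 10.
Table: [∅, 732, 835, ∅, ∅, ∅, 992, 91, 484, 519, 890, 946, 97, ∅, ∅, ∅, ∅]

10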